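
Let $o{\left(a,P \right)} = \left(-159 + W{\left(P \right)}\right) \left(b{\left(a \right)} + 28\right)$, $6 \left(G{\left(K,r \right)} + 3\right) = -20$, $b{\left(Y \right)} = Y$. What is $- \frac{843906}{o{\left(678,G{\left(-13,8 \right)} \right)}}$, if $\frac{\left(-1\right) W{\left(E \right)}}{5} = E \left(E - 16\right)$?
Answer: $\frac{3797577}{2751988} \approx 1.3799$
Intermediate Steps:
$W{\left(E \right)} = - 5 E \left(-16 + E\right)$ ($W{\left(E \right)} = - 5 E \left(E - 16\right) = - 5 E \left(-16 + E\right)$)
$G{\left(K,r \right)} = - \frac{19}{3}$ ($G{\left(K,r \right)} = -3 + \frac{1}{6} \left(-20\right) = -3 - \frac{10}{3} = - \frac{19}{3}$)
$o{\left(a,P \right)} = \left(-159 + 5 P \left(16 - P\right)\right) \left(28 + a\right)$ ($o{\left(a,P \right)} = \left(-159 + 5 P \left(16 - P\right)\right) \left(a + 28\right) = \left(-159 + 5 P \left(16 - P\right)\right) \left(28 + a\right)$)
$- \frac{843906}{o{\left(678,G{\left(-13,8 \right)} \right)}} = - \frac{843906}{-4452 - 107802 - - \frac{2660 \left(-16 - \frac{19}{3}\right)}{3} - \left(- \frac{95}{3}\right) 678 \left(-16 - \frac{19}{3}\right)} = - \frac{843906}{-4452 - 107802 - \left(- \frac{2660}{3}\right) \left(- \frac{67}{3}\right) - \left(- \frac{95}{3}\right) 678 \left(- \frac{67}{3}\right)} = - \frac{843906}{-4452 - 107802 - \frac{178220}{9} - \frac{1438490}{3}} = - \frac{843906}{- \frac{5503976}{9}} = \left(-843906\right) \left(- \frac{9}{5503976}\right) = \frac{3797577}{2751988}$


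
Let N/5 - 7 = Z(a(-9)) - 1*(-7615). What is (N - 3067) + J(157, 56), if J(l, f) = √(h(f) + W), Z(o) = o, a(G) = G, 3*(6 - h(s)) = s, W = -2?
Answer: 34998 + 2*I*√33/3 ≈ 34998.0 + 3.8297*I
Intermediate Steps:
h(s) = 6 - s/3
J(l, f) = √(4 - f/3) (J(l, f) = √((6 - f/3) - 2) = √(4 - f/3))
N = 38065 (N = 35 + 5*(-9 - 1*(-7615)) = 35 + 5*(-9 + 7615) = 35 + 5*7606 = 35 + 38030 = 38065)
(N - 3067) + J(157, 56) = (38065 - 3067) + √(36 - 3*56)/3 = 34998 + √(36 - 168)/3 = 34998 + √(-132)/3 = 34998 + (2*I*√33)/3 = 34998 + 2*I*√33/3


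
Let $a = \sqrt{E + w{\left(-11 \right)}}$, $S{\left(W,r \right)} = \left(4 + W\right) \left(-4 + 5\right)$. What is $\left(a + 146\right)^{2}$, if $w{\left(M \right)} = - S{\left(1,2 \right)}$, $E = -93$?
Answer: $21218 + 2044 i \sqrt{2} \approx 21218.0 + 2890.7 i$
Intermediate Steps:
$S{\left(W,r \right)} = 4 + W$ ($S{\left(W,r \right)} = \left(4 + W\right) 1 = 4 + W$)
$w{\left(M \right)} = -5$ ($w{\left(M \right)} = - (4 + 1) = \left(-1\right) 5 = -5$)
$a = 7 i \sqrt{2}$ ($a = \sqrt{-93 - 5} = \sqrt{-98} = 7 i \sqrt{2} \approx 9.8995 i$)
$\left(a + 146\right)^{2} = \left(7 i \sqrt{2} + 146\right)^{2} = \left(146 + 7 i \sqrt{2}\right)^{2}$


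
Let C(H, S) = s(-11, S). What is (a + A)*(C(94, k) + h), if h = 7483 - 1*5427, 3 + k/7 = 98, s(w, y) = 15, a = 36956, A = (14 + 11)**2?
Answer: 77830251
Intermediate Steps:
A = 625 (A = 25**2 = 625)
k = 665 (k = -21 + 7*98 = -21 + 686 = 665)
C(H, S) = 15
h = 2056 (h = 7483 - 5427 = 2056)
(a + A)*(C(94, k) + h) = (36956 + 625)*(15 + 2056) = 37581*2071 = 77830251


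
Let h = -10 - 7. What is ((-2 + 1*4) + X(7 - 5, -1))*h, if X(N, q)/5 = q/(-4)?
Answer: -221/4 ≈ -55.250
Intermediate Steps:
X(N, q) = -5*q/4 (X(N, q) = 5*(q/(-4)) = 5*(q*(-¼)) = 5*(-q/4) = -5*q/4)
h = -17
((-2 + 1*4) + X(7 - 5, -1))*h = ((-2 + 1*4) - 5/4*(-1))*(-17) = ((-2 + 4) + 5/4)*(-17) = (2 + 5/4)*(-17) = (13/4)*(-17) = -221/4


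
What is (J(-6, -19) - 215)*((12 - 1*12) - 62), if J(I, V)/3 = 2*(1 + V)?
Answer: 20026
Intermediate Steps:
J(I, V) = 6 + 6*V (J(I, V) = 3*(2*(1 + V)) = 3*(2 + 2*V) = 6 + 6*V)
(J(-6, -19) - 215)*((12 - 1*12) - 62) = ((6 + 6*(-19)) - 215)*((12 - 1*12) - 62) = ((6 - 114) - 215)*((12 - 12) - 62) = (-108 - 215)*(0 - 62) = -323*(-62) = 20026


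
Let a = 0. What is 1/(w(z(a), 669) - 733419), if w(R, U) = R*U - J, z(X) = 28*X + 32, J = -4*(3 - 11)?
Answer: -1/712043 ≈ -1.4044e-6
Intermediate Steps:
J = 32 (J = -4*(-8) = 32)
z(X) = 32 + 28*X
w(R, U) = -32 + R*U (w(R, U) = R*U - 1*32 = R*U - 32 = -32 + R*U)
1/(w(z(a), 669) - 733419) = 1/((-32 + (32 + 28*0)*669) - 733419) = 1/((-32 + (32 + 0)*669) - 733419) = 1/((-32 + 32*669) - 733419) = 1/((-32 + 21408) - 733419) = 1/(21376 - 733419) = 1/(-712043) = -1/712043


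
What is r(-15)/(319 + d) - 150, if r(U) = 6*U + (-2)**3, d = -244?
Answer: -11348/75 ≈ -151.31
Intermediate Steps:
r(U) = -8 + 6*U (r(U) = 6*U - 8 = -8 + 6*U)
r(-15)/(319 + d) - 150 = (-8 + 6*(-15))/(319 - 244) - 150 = (-8 - 90)/75 - 150 = -98*1/75 - 150 = -98/75 - 150 = -11348/75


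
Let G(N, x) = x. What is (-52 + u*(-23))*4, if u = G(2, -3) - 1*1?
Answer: 160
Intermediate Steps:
u = -4 (u = -3 - 1*1 = -3 - 1 = -4)
(-52 + u*(-23))*4 = (-52 - 4*(-23))*4 = (-52 + 92)*4 = 40*4 = 160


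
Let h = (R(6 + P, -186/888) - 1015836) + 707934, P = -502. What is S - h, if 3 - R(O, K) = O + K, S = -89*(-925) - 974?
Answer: 57535561/148 ≈ 3.8875e+5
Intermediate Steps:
S = 81351 (S = 82325 - 974 = 81351)
R(O, K) = 3 - K - O (R(O, K) = 3 - (O + K) = 3 - (K + O) = 3 + (-K - O) = 3 - K - O)
h = -45495613/148 (h = ((3 - (-186)/888 - (6 - 502)) - 1015836) + 707934 = ((3 - (-186)/888 - 1*(-496)) - 1015836) + 707934 = ((3 - 1*(-31/148) + 496) - 1015836) + 707934 = ((3 + 31/148 + 496) - 1015836) + 707934 = (73883/148 - 1015836) + 707934 = -150269845/148 + 707934 = -45495613/148 ≈ -3.0740e+5)
S - h = 81351 - 1*(-45495613/148) = 81351 + 45495613/148 = 57535561/148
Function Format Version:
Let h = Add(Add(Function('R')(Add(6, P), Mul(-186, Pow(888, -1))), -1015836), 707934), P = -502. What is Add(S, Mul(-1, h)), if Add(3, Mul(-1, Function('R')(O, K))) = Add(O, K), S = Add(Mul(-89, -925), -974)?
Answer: Rational(57535561, 148) ≈ 3.8875e+5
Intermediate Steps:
S = 81351 (S = Add(82325, -974) = 81351)
Function('R')(O, K) = Add(3, Mul(-1, K), Mul(-1, O)) (Function('R')(O, K) = Add(3, Mul(-1, Add(O, K))) = Add(3, Mul(-1, Add(K, O))) = Add(3, Add(Mul(-1, K), Mul(-1, O))) = Add(3, Mul(-1, K), Mul(-1, O)))
h = Rational(-45495613, 148) (h = Add(Add(Add(3, Mul(-1, Mul(-186, Pow(888, -1))), Mul(-1, Add(6, -502))), -1015836), 707934) = Add(Add(Add(3, Mul(-1, Mul(-186, Rational(1, 888))), Mul(-1, -496)), -1015836), 707934) = Add(Add(Add(3, Mul(-1, Rational(-31, 148)), 496), -1015836), 707934) = Add(Add(Add(3, Rational(31, 148), 496), -1015836), 707934) = Add(Add(Rational(73883, 148), -1015836), 707934) = Add(Rational(-150269845, 148), 707934) = Rational(-45495613, 148) ≈ -3.0740e+5)
Add(S, Mul(-1, h)) = Add(81351, Mul(-1, Rational(-45495613, 148))) = Add(81351, Rational(45495613, 148)) = Rational(57535561, 148)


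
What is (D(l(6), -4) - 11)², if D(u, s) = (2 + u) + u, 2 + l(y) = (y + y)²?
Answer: 75625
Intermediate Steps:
l(y) = -2 + 4*y² (l(y) = -2 + (y + y)² = -2 + (2*y)² = -2 + 4*y²)
D(u, s) = 2 + 2*u
(D(l(6), -4) - 11)² = ((2 + 2*(-2 + 4*6²)) - 11)² = ((2 + 2*(-2 + 4*36)) - 11)² = ((2 + 2*(-2 + 144)) - 11)² = ((2 + 2*142) - 11)² = ((2 + 284) - 11)² = (286 - 11)² = 275² = 75625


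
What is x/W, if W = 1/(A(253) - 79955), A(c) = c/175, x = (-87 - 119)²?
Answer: -593759080192/175 ≈ -3.3929e+9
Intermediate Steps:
x = 42436 (x = (-206)² = 42436)
A(c) = c/175 (A(c) = c*(1/175) = c/175)
W = -175/13991872 (W = 1/((1/175)*253 - 79955) = 1/(253/175 - 79955) = 1/(-13991872/175) = -175/13991872 ≈ -1.2507e-5)
x/W = 42436/(-175/13991872) = 42436*(-13991872/175) = -593759080192/175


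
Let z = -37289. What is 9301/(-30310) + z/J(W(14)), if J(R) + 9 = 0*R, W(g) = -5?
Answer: 1130145881/272790 ≈ 4142.9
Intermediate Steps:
J(R) = -9 (J(R) = -9 + 0*R = -9 + 0 = -9)
9301/(-30310) + z/J(W(14)) = 9301/(-30310) - 37289/(-9) = 9301*(-1/30310) - 37289*(-1/9) = -9301/30310 + 37289/9 = 1130145881/272790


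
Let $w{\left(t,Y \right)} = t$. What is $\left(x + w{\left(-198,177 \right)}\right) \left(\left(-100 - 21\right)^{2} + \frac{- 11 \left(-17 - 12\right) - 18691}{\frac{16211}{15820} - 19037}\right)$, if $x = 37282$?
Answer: $\frac{54506249148187412}{100383043} \approx 5.4298 \cdot 10^{8}$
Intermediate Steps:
$\left(x + w{\left(-198,177 \right)}\right) \left(\left(-100 - 21\right)^{2} + \frac{- 11 \left(-17 - 12\right) - 18691}{\frac{16211}{15820} - 19037}\right) = \left(37282 - 198\right) \left(\left(-100 - 21\right)^{2} + \frac{- 11 \left(-17 - 12\right) - 18691}{\frac{16211}{15820} - 19037}\right) = 37084 \left(\left(-121\right)^{2} + \frac{\left(-11\right) \left(-29\right) - 18691}{16211 \cdot \frac{1}{15820} - 19037}\right) = 37084 \left(14641 + \frac{319 - 18691}{\frac{16211}{15820} - 19037}\right) = 37084 \left(14641 - \frac{18372}{- \frac{301149129}{15820}}\right) = 37084 \left(14641 - - \frac{96881680}{100383043}\right) = 37084 \left(14641 + \frac{96881680}{100383043}\right) = 37084 \cdot \frac{1469805014243}{100383043} = \frac{54506249148187412}{100383043}$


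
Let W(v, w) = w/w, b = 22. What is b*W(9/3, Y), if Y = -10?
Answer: 22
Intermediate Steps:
W(v, w) = 1
b*W(9/3, Y) = 22*1 = 22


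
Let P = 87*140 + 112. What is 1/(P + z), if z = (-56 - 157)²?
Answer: 1/57661 ≈ 1.7343e-5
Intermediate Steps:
z = 45369 (z = (-213)² = 45369)
P = 12292 (P = 12180 + 112 = 12292)
1/(P + z) = 1/(12292 + 45369) = 1/57661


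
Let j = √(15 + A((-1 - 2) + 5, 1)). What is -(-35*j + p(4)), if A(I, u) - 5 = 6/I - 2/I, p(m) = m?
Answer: -4 + 35*√22 ≈ 160.16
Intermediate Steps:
A(I, u) = 5 + 4/I (A(I, u) = 5 + (6/I - 2/I) = 5 + 4/I)
j = √22 (j = √(15 + (5 + 4/((-1 - 2) + 5))) = √(15 + (5 + 4/(-3 + 5))) = √(15 + (5 + 4/2)) = √(15 + (5 + 4*(½))) = √(15 + (5 + 2)) = √(15 + 7) = √22 ≈ 4.6904)
-(-35*j + p(4)) = -(-35*√22 + 4) = -(4 - 35*√22) = -4 + 35*√22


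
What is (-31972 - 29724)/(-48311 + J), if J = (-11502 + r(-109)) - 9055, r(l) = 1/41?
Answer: 2529536/2823587 ≈ 0.89586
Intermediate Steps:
r(l) = 1/41
J = -842836/41 (J = (-11502 + 1/41) - 9055 = -471581/41 - 9055 = -842836/41 ≈ -20557.)
(-31972 - 29724)/(-48311 + J) = (-31972 - 29724)/(-48311 - 842836/41) = -61696/(-2823587/41) = -61696*(-41/2823587) = 2529536/2823587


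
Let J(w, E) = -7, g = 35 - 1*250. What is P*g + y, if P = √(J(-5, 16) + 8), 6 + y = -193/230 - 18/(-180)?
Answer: -5100/23 ≈ -221.74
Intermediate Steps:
g = -215 (g = 35 - 250 = -215)
y = -155/23 (y = -6 + (-193/230 - 18/(-180)) = -6 + (-193*1/230 - 18*(-1/180)) = -6 + (-193/230 + ⅒) = -6 - 17/23 = -155/23 ≈ -6.7391)
P = 1 (P = √(-7 + 8) = √1 = 1)
P*g + y = 1*(-215) - 155/23 = -215 - 155/23 = -5100/23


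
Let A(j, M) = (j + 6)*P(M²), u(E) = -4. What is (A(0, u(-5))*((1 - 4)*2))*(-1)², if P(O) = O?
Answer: -576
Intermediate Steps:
A(j, M) = M²*(6 + j) (A(j, M) = (j + 6)*M² = (6 + j)*M² = M²*(6 + j))
(A(0, u(-5))*((1 - 4)*2))*(-1)² = (((-4)²*(6 + 0))*((1 - 4)*2))*(-1)² = ((16*6)*(-3*2))*1 = (96*(-6))*1 = -576*1 = -576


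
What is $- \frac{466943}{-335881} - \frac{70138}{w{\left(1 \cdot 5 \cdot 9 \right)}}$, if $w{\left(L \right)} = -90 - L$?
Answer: $\frac{23621058883}{45343935} \approx 520.93$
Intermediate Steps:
$- \frac{466943}{-335881} - \frac{70138}{w{\left(1 \cdot 5 \cdot 9 \right)}} = - \frac{466943}{-335881} - \frac{70138}{-90 - 1 \cdot 5 \cdot 9} = \left(-466943\right) \left(- \frac{1}{335881}\right) - \frac{70138}{-90 - 5 \cdot 9} = \frac{466943}{335881} - \frac{70138}{-90 - 45} = \frac{466943}{335881} - \frac{70138}{-135} = \frac{466943}{335881} - - \frac{70138}{135} = \frac{466943}{335881} + \frac{70138}{135} = \frac{23621058883}{45343935}$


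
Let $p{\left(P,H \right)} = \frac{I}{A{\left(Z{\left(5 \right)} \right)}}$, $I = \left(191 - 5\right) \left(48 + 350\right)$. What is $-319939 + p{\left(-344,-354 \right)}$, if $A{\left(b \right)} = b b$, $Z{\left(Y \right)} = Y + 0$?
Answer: $- \frac{7924447}{25} \approx -3.1698 \cdot 10^{5}$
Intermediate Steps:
$Z{\left(Y \right)} = Y$
$A{\left(b \right)} = b^{2}$
$I = 74028$ ($I = 186 \cdot 398 = 74028$)
$p{\left(P,H \right)} = \frac{74028}{25}$ ($p{\left(P,H \right)} = \frac{74028}{5^{2}} = \frac{74028}{25}$)
$-319939 + p{\left(-344,-354 \right)} = -319939 + \frac{74028}{25} = - \frac{7924447}{25}$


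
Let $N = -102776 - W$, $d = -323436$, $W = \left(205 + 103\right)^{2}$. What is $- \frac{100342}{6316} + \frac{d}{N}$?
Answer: $- \frac{185299699}{13003065} \approx -14.25$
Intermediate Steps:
$W = 94864$ ($W = 308^{2} = 94864$)
$N = -197640$ ($N = -102776 - 94864 = -197640$)
$- \frac{100342}{6316} + \frac{d}{N} = - \frac{100342}{6316} - \frac{323436}{-197640} = \left(-100342\right) \frac{1}{6316} - - \frac{26953}{16470} = - \frac{50171}{3158} + \frac{26953}{16470} = - \frac{185299699}{13003065}$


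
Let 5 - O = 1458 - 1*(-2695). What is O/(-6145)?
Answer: 4148/6145 ≈ 0.67502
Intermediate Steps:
O = -4148 (O = 5 - (1458 - 1*(-2695)) = 5 - (1458 + 2695) = 5 - 1*4153 = 5 - 4153 = -4148)
O/(-6145) = -4148/(-6145) = -4148*(-1/6145) = 4148/6145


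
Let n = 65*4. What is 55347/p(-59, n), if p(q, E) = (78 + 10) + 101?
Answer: 18449/63 ≈ 292.84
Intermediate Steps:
n = 260
p(q, E) = 189 (p(q, E) = 88 + 101 = 189)
55347/p(-59, n) = 55347/189 = 55347*(1/189) = 18449/63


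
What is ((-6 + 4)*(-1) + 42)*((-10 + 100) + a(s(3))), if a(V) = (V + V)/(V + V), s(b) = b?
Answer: 4004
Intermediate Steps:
a(V) = 1 (a(V) = (2*V)/((2*V)) = (2*V)*(1/(2*V)) = 1)
((-6 + 4)*(-1) + 42)*((-10 + 100) + a(s(3))) = ((-6 + 4)*(-1) + 42)*((-10 + 100) + 1) = (-2*(-1) + 42)*(90 + 1) = (2 + 42)*91 = 44*91 = 4004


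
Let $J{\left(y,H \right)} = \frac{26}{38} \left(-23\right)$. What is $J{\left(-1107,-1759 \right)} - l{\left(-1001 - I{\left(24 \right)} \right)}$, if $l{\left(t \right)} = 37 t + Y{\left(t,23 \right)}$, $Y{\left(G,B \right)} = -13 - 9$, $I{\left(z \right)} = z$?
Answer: $\frac{720694}{19} \approx 37931.0$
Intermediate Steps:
$J{\left(y,H \right)} = - \frac{299}{19}$ ($J{\left(y,H \right)} = 26 \cdot \frac{1}{38} \left(-23\right) = \frac{13}{19} \left(-23\right) = - \frac{299}{19}$)
$Y{\left(G,B \right)} = -22$ ($Y{\left(G,B \right)} = -13 - 9 = -22$)
$l{\left(t \right)} = -22 + 37 t$ ($l{\left(t \right)} = 37 t - 22 = -22 + 37 t$)
$J{\left(-1107,-1759 \right)} - l{\left(-1001 - I{\left(24 \right)} \right)} = - \frac{299}{19} - \left(-22 + 37 \left(-1001 - 24\right)\right) = - \frac{299}{19} - \left(-22 + 37 \left(-1025\right)\right) = - \frac{299}{19} - \left(-22 - 37925\right) = - \frac{299}{19} - -37947 = - \frac{299}{19} + 37947 = \frac{720694}{19}$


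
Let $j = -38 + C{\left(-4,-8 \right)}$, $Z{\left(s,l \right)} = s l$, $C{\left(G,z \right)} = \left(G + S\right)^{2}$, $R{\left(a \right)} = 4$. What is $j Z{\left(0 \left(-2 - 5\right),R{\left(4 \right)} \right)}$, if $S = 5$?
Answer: $0$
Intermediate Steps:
$C{\left(G,z \right)} = \left(5 + G\right)^{2}$ ($C{\left(G,z \right)} = \left(G + 5\right)^{2} = \left(5 + G\right)^{2}$)
$Z{\left(s,l \right)} = l s$
$j = -37$ ($j = -38 + \left(5 - 4\right)^{2} = -38 + 1^{2} = -38 + 1 = -37$)
$j Z{\left(0 \left(-2 - 5\right),R{\left(4 \right)} \right)} = - 37 \cdot 4 \cdot 0 \left(-2 - 5\right) = - 37 \cdot 4 \cdot 0 \left(-7\right) = - 37 \cdot 4 \cdot 0 = \left(-37\right) 0 = 0$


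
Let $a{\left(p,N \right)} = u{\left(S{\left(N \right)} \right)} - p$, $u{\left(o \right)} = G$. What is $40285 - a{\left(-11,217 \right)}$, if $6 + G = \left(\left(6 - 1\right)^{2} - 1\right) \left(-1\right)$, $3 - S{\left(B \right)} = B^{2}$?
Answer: $40304$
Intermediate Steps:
$S{\left(B \right)} = 3 - B^{2}$
$G = -30$ ($G = -6 + \left(\left(6 - 1\right)^{2} - 1\right) \left(-1\right) = -6 + \left(5^{2} - 1\right) \left(-1\right) = -6 + \left(25 - 1\right) \left(-1\right) = -6 + 24 \left(-1\right) = -6 - 24 = -30$)
$u{\left(o \right)} = -30$
$a{\left(p,N \right)} = -30 - p$
$40285 - a{\left(-11,217 \right)} = 40285 - \left(-30 - -11\right) = 40285 - \left(-30 + 11\right) = 40285 - -19 = 40285 + 19 = 40304$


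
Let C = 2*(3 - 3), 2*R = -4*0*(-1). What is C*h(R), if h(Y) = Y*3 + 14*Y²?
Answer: 0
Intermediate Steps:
R = 0 (R = (-4*0*(-1))/2 = (0*(-1))/2 = (½)*0 = 0)
h(Y) = 3*Y + 14*Y²
C = 0 (C = 2*0 = 0)
C*h(R) = 0*(0*(3 + 14*0)) = 0*(0*(3 + 0)) = 0*(0*3) = 0*0 = 0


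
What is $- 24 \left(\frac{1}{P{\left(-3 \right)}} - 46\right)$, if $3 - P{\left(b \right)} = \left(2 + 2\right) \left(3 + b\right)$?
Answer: $1096$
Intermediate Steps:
$P{\left(b \right)} = -9 - 4 b$ ($P{\left(b \right)} = 3 - \left(2 + 2\right) \left(3 + b\right) = 3 - 4 \left(3 + b\right) = 3 - \left(12 + 4 b\right) = -9 - 4 b$)
$- 24 \left(\frac{1}{P{\left(-3 \right)}} - 46\right) = - 24 \left(\frac{1}{-9 - -12} - 46\right) = - 24 \left(\frac{1}{-9 + 12} - 46\right) = - 24 \left(\frac{1}{3} - 46\right) = \left(-24\right) \left(- \frac{137}{3}\right) = 1096$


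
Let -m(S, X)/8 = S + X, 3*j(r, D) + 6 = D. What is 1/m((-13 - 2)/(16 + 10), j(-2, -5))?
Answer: 39/1324 ≈ 0.029456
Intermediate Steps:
j(r, D) = -2 + D/3
m(S, X) = -8*S - 8*X (m(S, X) = -8*(S + X) = -8*S - 8*X)
1/m((-13 - 2)/(16 + 10), j(-2, -5)) = 1/(-8*(-13 - 2)/(16 + 10) - 8*(-2 + (⅓)*(-5))) = 1/(-(-120)/26 - 8*(-2 - 5/3)) = 1/(-(-120)/26 - 8*(-11/3)) = 1/(-8*(-15/26) + 88/3) = 1/(60/13 + 88/3) = 1/(1324/39) = 39/1324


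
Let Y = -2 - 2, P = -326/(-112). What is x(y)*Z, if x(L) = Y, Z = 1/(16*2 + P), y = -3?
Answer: -224/1955 ≈ -0.11458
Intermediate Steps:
P = 163/56 (P = -326*(-1/112) = 163/56 ≈ 2.9107)
Y = -4
Z = 56/1955 (Z = 1/(16*2 + 163/56) = 1/(32 + 163/56) = 1/(1955/56) = 56/1955 ≈ 0.028645)
x(L) = -4
x(y)*Z = -4*56/1955 = -224/1955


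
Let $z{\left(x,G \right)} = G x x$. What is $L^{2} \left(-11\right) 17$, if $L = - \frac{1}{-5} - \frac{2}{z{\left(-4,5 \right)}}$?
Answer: $- \frac{9163}{1600} \approx -5.7269$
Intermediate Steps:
$z{\left(x,G \right)} = G x^{2}$
$L = \frac{7}{40}$ ($L = - \frac{1}{-5} - \frac{2}{5 \left(-4\right)^{2}} = \left(-1\right) \left(- \frac{1}{5}\right) - \frac{2}{5 \cdot 16} = \frac{1}{5} - \frac{2}{80} = \frac{1}{5} - \frac{1}{40} = \frac{7}{40} \approx 0.175$)
$L^{2} \left(-11\right) 17 = \left(\frac{7}{40}\right)^{2} \left(-11\right) 17 = \frac{49}{1600} \left(-11\right) 17 = \left(- \frac{539}{1600}\right) 17 = - \frac{9163}{1600}$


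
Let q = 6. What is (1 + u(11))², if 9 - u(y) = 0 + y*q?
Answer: 3136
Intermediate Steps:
u(y) = 9 - 6*y (u(y) = 9 - (0 + y*6) = 9 - (0 + 6*y) = 9 - 6*y)
(1 + u(11))² = (1 + (9 - 6*11))² = (1 + (9 - 66))² = (1 - 57)² = (-56)² = 3136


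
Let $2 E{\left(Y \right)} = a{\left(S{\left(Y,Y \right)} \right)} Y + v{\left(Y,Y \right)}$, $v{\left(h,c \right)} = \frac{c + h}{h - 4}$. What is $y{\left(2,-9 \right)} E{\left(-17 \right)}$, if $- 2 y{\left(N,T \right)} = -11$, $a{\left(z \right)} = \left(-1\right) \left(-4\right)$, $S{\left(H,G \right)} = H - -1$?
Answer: $- \frac{7667}{42} \approx -182.55$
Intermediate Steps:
$S{\left(H,G \right)} = 1 + H$ ($S{\left(H,G \right)} = H + 1 = 1 + H$)
$a{\left(z \right)} = 4$
$y{\left(N,T \right)} = \frac{11}{2}$ ($y{\left(N,T \right)} = \left(- \frac{1}{2}\right) \left(-11\right) = \frac{11}{2}$)
$v{\left(h,c \right)} = \frac{c + h}{-4 + h}$
$E{\left(Y \right)} = 2 Y + \frac{Y}{-4 + Y}$ ($E{\left(Y \right)} = \frac{4 Y + \frac{Y + Y}{-4 + Y}}{2} = \frac{4 Y + \frac{2 Y}{-4 + Y}}{2} = 2 Y + \frac{Y}{-4 + Y}$)
$y{\left(2,-9 \right)} E{\left(-17 \right)} = \frac{11 \left(- \frac{17 \left(-7 + 2 \left(-17\right)\right)}{-4 - 17}\right)}{2} = \frac{11 \left(- \frac{17 \left(-7 - 34\right)}{-21}\right)}{2} = \frac{11 \left(\left(-17\right) \left(- \frac{1}{21}\right) \left(-41\right)\right)}{2} = \frac{11}{2} \left(- \frac{697}{21}\right) = - \frac{7667}{42}$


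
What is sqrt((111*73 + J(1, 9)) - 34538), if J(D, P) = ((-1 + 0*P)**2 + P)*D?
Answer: 5*I*sqrt(1057) ≈ 162.56*I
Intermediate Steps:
J(D, P) = D*(1 + P) (J(D, P) = ((-1 + 0)**2 + P)*D = ((-1)**2 + P)*D = (1 + P)*D = D*(1 + P))
sqrt((111*73 + J(1, 9)) - 34538) = sqrt((111*73 + 1*(1 + 9)) - 34538) = sqrt((8103 + 1*10) - 34538) = sqrt((8103 + 10) - 34538) = sqrt(8113 - 34538) = sqrt(-26425) = 5*I*sqrt(1057)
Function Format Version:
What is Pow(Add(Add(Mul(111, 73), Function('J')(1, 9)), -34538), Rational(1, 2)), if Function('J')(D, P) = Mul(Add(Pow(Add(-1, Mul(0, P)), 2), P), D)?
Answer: Mul(5, I, Pow(1057, Rational(1, 2))) ≈ Mul(162.56, I)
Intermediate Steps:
Function('J')(D, P) = Mul(D, Add(1, P)) (Function('J')(D, P) = Mul(Add(Pow(Add(-1, 0), 2), P), D) = Mul(Add(Pow(-1, 2), P), D) = Mul(Add(1, P), D) = Mul(D, Add(1, P)))
Pow(Add(Add(Mul(111, 73), Function('J')(1, 9)), -34538), Rational(1, 2)) = Pow(Add(Add(Mul(111, 73), Mul(1, Add(1, 9))), -34538), Rational(1, 2)) = Pow(Add(Add(8103, Mul(1, 10)), -34538), Rational(1, 2)) = Pow(Add(Add(8103, 10), -34538), Rational(1, 2)) = Pow(Add(8113, -34538), Rational(1, 2)) = Pow(-26425, Rational(1, 2)) = Mul(5, I, Pow(1057, Rational(1, 2)))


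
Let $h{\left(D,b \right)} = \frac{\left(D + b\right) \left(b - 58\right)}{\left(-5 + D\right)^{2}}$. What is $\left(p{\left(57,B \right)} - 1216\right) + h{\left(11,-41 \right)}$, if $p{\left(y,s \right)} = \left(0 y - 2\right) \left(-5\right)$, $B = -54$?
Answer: $- \frac{2247}{2} \approx -1123.5$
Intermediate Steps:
$p{\left(y,s \right)} = 10$ ($p{\left(y,s \right)} = \left(0 - 2\right) \left(-5\right) = \left(-2\right) \left(-5\right) = 10$)
$h{\left(D,b \right)} = \frac{\left(-58 + b\right) \left(D + b\right)}{\left(-5 + D\right)^{2}}$ ($h{\left(D,b \right)} = \frac{\left(D + b\right) \left(-58 + b\right)}{\left(-5 + D\right)^{2}} = \frac{\left(-58 + b\right) \left(D + b\right)}{\left(-5 + D\right)^{2}}$)
$\left(p{\left(57,B \right)} - 1216\right) + h{\left(11,-41 \right)} = \left(10 - 1216\right) + \frac{\left(-41\right)^{2} - 638 - -2378 + 11 \left(-41\right)}{\left(-5 + 11\right)^{2}} = -1206 + \frac{1681 - 638 + 2378 - 451}{36} = -1206 + \frac{1}{36} \cdot 2970 = -1206 + \frac{165}{2} = - \frac{2247}{2}$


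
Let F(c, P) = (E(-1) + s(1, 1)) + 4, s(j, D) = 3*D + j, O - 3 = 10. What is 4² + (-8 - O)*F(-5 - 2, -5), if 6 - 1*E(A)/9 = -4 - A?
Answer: -1853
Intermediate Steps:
O = 13 (O = 3 + 10 = 13)
E(A) = 90 + 9*A (E(A) = 54 - 9*(-4 - A) = 54 + (36 + 9*A) = 90 + 9*A)
s(j, D) = j + 3*D
F(c, P) = 89 (F(c, P) = ((90 + 9*(-1)) + (1 + 3*1)) + 4 = ((90 - 9) + (1 + 3)) + 4 = (81 + 4) + 4 = 85 + 4 = 89)
4² + (-8 - O)*F(-5 - 2, -5) = 4² + (-8 - 1*13)*89 = 16 + (-8 - 13)*89 = 16 - 21*89 = 16 - 1869 = -1853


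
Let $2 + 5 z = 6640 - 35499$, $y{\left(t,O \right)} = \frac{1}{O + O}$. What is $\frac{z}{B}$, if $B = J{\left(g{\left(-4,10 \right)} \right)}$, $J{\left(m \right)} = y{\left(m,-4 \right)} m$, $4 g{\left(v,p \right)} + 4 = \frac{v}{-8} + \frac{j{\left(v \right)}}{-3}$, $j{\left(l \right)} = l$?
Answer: $- \frac{5541312}{65} \approx -85251.0$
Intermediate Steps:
$g{\left(v,p \right)} = -1 - \frac{11 v}{96}$ ($g{\left(v,p \right)} = -1 + \frac{\frac{v}{-8} + \frac{v}{-3}}{4} = -1 + \frac{v \left(- \frac{1}{8}\right) + v \left(- \frac{1}{3}\right)}{4} = -1 + \frac{- \frac{v}{8} - \frac{v}{3}}{4} = -1 + \frac{\left(- \frac{11}{24}\right) v}{4} = -1 - \frac{11 v}{96}$)
$y{\left(t,O \right)} = \frac{1}{2 O}$
$J{\left(m \right)} = - \frac{m}{8}$ ($J{\left(m \right)} = \frac{1}{2 \left(-4\right)} m = \frac{1}{2} \left(- \frac{1}{4}\right) m = - \frac{m}{8}$)
$B = \frac{13}{192}$ ($B = - \frac{-1 - - \frac{11}{24}}{8} = - \frac{-1 + \frac{11}{24}}{8} = \left(- \frac{1}{8}\right) \left(- \frac{13}{24}\right) = \frac{13}{192} \approx 0.067708$)
$z = - \frac{28861}{5}$ ($z = - \frac{2}{5} + \frac{6640 - 35499}{5} = - \frac{2}{5} + \frac{1}{5} \left(-28859\right) = - \frac{2}{5} - \frac{28859}{5} = - \frac{28861}{5} \approx -5772.2$)
$\frac{z}{B} = - \frac{28861}{5 \cdot \frac{13}{192}} = \left(- \frac{28861}{5}\right) \frac{192}{13} = - \frac{5541312}{65}$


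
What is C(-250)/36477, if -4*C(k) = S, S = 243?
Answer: -9/5404 ≈ -0.0016654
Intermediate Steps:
C(k) = -243/4 (C(k) = -¼*243 = -243/4)
C(-250)/36477 = -243/4/36477 = -243/4*1/36477 = -9/5404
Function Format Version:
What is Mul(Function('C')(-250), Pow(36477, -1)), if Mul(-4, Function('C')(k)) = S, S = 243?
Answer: Rational(-9, 5404) ≈ -0.0016654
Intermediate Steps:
Function('C')(k) = Rational(-243, 4) (Function('C')(k) = Mul(Rational(-1, 4), 243) = Rational(-243, 4))
Mul(Function('C')(-250), Pow(36477, -1)) = Mul(Rational(-243, 4), Pow(36477, -1)) = Mul(Rational(-243, 4), Rational(1, 36477)) = Rational(-9, 5404)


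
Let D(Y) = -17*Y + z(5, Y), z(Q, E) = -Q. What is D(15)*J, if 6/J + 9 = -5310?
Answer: 520/1773 ≈ 0.29329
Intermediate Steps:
J = -2/1773 (J = 6/(-9 - 5310) = 6/(-5319) = 6*(-1/5319) = -2/1773 ≈ -0.0011280)
D(Y) = -5 - 17*Y (D(Y) = -17*Y - 1*5 = -17*Y - 5 = -5 - 17*Y)
D(15)*J = (-5 - 17*15)*(-2/1773) = (-5 - 255)*(-2/1773) = -260*(-2/1773) = 520/1773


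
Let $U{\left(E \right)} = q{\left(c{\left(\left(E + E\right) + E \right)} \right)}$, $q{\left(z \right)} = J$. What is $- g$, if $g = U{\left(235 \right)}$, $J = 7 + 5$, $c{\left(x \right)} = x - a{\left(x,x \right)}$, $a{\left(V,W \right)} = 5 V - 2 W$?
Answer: $-12$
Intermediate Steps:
$a{\left(V,W \right)} = - 2 W + 5 V$
$c{\left(x \right)} = - 2 x$ ($c{\left(x \right)} = x - \left(- 2 x + 5 x\right) = x - 3 x = - 2 x$)
$J = 12$
$q{\left(z \right)} = 12$
$U{\left(E \right)} = 12$
$g = 12$
$- g = \left(-1\right) 12 = -12$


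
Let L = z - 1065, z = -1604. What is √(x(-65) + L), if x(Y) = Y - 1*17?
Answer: I*√2751 ≈ 52.45*I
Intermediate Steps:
L = -2669 (L = -1604 - 1065 = -2669)
x(Y) = -17 + Y (x(Y) = Y - 17 = -17 + Y)
√(x(-65) + L) = √((-17 - 65) - 2669) = √(-82 - 2669) = √(-2751) = I*√2751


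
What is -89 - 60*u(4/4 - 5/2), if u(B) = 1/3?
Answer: -109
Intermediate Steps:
u(B) = ⅓
-89 - 60*u(4/4 - 5/2) = -89 - 60*⅓ = -89 - 20 = -109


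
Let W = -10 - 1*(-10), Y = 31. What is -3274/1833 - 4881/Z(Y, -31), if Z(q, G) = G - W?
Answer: 8845379/56823 ≈ 155.67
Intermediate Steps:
W = 0 (W = -10 + 10 = 0)
Z(q, G) = G (Z(q, G) = G - 1*0 = G + 0 = G)
-3274/1833 - 4881/Z(Y, -31) = -3274/1833 - 4881/(-31) = -3274*1/1833 - 4881*(-1/31) = -3274/1833 + 4881/31 = 8845379/56823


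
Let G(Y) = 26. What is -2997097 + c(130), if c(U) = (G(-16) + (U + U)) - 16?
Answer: -2996827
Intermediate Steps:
c(U) = 10 + 2*U (c(U) = (26 + (U + U)) - 16 = (26 + 2*U) - 16 = 10 + 2*U)
-2997097 + c(130) = -2997097 + (10 + 2*130) = -2997097 + (10 + 260) = -2997097 + 270 = -2996827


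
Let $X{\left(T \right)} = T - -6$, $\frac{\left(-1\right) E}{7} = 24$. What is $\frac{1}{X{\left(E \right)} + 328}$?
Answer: $\frac{1}{166} \approx 0.0060241$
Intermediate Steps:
$E = -168$ ($E = \left(-7\right) 24 = -168$)
$X{\left(T \right)} = 6 + T$ ($X{\left(T \right)} = T + 6 = 6 + T$)
$\frac{1}{X{\left(E \right)} + 328} = \frac{1}{\left(6 - 168\right) + 328} = \frac{1}{-162 + 328} = \frac{1}{166}$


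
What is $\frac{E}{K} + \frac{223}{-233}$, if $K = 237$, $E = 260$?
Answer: $\frac{7729}{55221} \approx 0.13996$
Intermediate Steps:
$\frac{E}{K} + \frac{223}{-233} = \frac{260}{237} + \frac{223}{-233} = 260 \cdot \frac{1}{237} + 223 \left(- \frac{1}{233}\right) = \frac{260}{237} - \frac{223}{233} = \frac{7729}{55221}$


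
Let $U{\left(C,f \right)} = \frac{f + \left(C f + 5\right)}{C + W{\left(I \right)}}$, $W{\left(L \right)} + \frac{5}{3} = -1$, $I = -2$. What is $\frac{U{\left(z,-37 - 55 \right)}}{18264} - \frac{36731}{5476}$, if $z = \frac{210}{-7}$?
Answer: $- \frac{5482308373}{816778256} \approx -6.7121$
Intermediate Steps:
$W{\left(L \right)} = - \frac{8}{3}$ ($W{\left(L \right)} = - \frac{5}{3} - 1 = - \frac{8}{3}$)
$z = -30$ ($z = 210 \left(- \frac{1}{7}\right) = -30$)
$U{\left(C,f \right)} = \frac{5 + f + C f}{- \frac{8}{3} + C}$ ($U{\left(C,f \right)} = \frac{f + \left(C f + 5\right)}{C - \frac{8}{3}} = \frac{f + \left(5 + C f\right)}{- \frac{8}{3} + C} = \frac{5 + f + C f}{- \frac{8}{3} + C}$)
$\frac{U{\left(z,-37 - 55 \right)}}{18264} - \frac{36731}{5476} = \frac{3 \frac{1}{-8 + 3 \left(-30\right)} \left(5 - 92 - 30 \left(-37 - 55\right)\right)}{18264} - \frac{36731}{5476} = \frac{3 \left(5 - 92 - -2760\right)}{-8 - 90} \cdot \frac{1}{18264} - \frac{36731}{5476} = \frac{3 \left(5 - 92 + 2760\right)}{-98} \cdot \frac{1}{18264} - \frac{36731}{5476} = 3 \left(- \frac{1}{98}\right) 2673 \cdot \frac{1}{18264} - \frac{36731}{5476} = \left(- \frac{8019}{98}\right) \frac{1}{18264} - \frac{36731}{5476} = - \frac{2673}{596624} - \frac{36731}{5476} = - \frac{5482308373}{816778256}$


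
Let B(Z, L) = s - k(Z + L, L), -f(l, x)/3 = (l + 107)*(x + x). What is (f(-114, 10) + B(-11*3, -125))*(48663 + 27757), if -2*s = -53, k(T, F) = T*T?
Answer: -1873627350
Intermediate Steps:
k(T, F) = T**2
f(l, x) = -6*x*(107 + l) (f(l, x) = -3*(l + 107)*(x + x) = -3*(107 + l)*2*x = -6*x*(107 + l))
s = 53/2 (s = -1/2*(-53) = 53/2 ≈ 26.500)
B(Z, L) = 53/2 - (L + Z)**2 (B(Z, L) = 53/2 - (Z + L)**2 = 53/2 - (L + Z)**2)
(f(-114, 10) + B(-11*3, -125))*(48663 + 27757) = (-6*10*(107 - 114) + (53/2 - (-125 - 11*3)**2))*(48663 + 27757) = (-6*10*(-7) + (53/2 - (-125 - 33)**2))*76420 = (420 + (53/2 - 1*(-158)**2))*76420 = (420 + (53/2 - 1*24964))*76420 = (420 + (53/2 - 24964))*76420 = (420 - 49875/2)*76420 = -49035/2*76420 = -1873627350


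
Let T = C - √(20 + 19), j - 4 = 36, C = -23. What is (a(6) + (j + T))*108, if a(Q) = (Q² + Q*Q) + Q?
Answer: 10260 - 108*√39 ≈ 9585.5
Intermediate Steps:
a(Q) = Q + 2*Q² (a(Q) = (Q² + Q²) + Q = 2*Q² + Q = Q + 2*Q²)
j = 40 (j = 4 + 36 = 40)
T = -23 - √39 (T = -23 - √(20 + 19) = -23 - √39 ≈ -29.245)
(a(6) + (j + T))*108 = (6*(1 + 2*6) + (40 + (-23 - √39)))*108 = (6*(1 + 12) + (17 - √39))*108 = (6*13 + (17 - √39))*108 = (78 + (17 - √39))*108 = (95 - √39)*108 = 10260 - 108*√39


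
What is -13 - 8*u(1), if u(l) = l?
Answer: -21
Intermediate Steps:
-13 - 8*u(1) = -13 - 8*1 = -13 - 8 = -21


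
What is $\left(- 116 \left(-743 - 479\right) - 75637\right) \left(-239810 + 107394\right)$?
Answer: $-8754683840$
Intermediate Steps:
$\left(- 116 \left(-743 - 479\right) - 75637\right) \left(-239810 + 107394\right) = \left(- 116 \left(-743 - 479\right) - 75637\right) \left(-132416\right) = \left(\left(-116\right) \left(-1222\right) - 75637\right) \left(-132416\right) = \left(141752 - 75637\right) \left(-132416\right) = 66115 \left(-132416\right) = -8754683840$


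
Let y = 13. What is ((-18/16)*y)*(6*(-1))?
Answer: 351/4 ≈ 87.750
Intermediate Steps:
((-18/16)*y)*(6*(-1)) = (-18/16*13)*(6*(-1)) = (-18*1/16*13)*(-6) = -9/8*13*(-6) = -117/8*(-6) = 351/4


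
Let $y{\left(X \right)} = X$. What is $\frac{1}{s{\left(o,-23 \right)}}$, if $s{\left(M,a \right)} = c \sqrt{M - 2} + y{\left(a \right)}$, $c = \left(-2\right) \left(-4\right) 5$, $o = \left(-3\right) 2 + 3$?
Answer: $- \frac{23}{8529} - \frac{40 i \sqrt{5}}{8529} \approx -0.0026967 - 0.010487 i$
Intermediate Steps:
$o = -3$ ($o = -6 + 3 = -3$)
$c = 40$ ($c = 8 \cdot 5 = 40$)
$s{\left(M,a \right)} = a + 40 \sqrt{-2 + M}$ ($s{\left(M,a \right)} = 40 \sqrt{M - 2} + a = 40 \sqrt{-2 + M} + a = a + 40 \sqrt{-2 + M}$)
$\frac{1}{s{\left(o,-23 \right)}} = \frac{1}{-23 + 40 \sqrt{-2 - 3}} = \frac{1}{-23 + 40 \sqrt{-5}} = \frac{1}{-23 + 40 i \sqrt{5}}$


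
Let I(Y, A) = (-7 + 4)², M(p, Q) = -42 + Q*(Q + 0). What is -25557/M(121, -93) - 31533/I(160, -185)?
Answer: -30181616/8607 ≈ -3506.6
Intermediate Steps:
M(p, Q) = -42 + Q² (M(p, Q) = -42 + Q*Q = -42 + Q²)
I(Y, A) = 9 (I(Y, A) = (-3)² = 9)
-25557/M(121, -93) - 31533/I(160, -185) = -25557/(-42 + (-93)²) - 31533/9 = -25557/(-42 + 8649) - 31533*⅑ = -25557/8607 - 10511/3 = -25557*1/8607 - 10511/3 = -8519/2869 - 10511/3 = -30181616/8607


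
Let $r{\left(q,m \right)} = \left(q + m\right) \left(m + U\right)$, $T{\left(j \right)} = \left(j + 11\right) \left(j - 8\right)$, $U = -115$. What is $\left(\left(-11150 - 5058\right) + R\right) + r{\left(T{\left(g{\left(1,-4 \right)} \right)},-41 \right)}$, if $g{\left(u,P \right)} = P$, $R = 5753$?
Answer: $9045$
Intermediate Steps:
$T{\left(j \right)} = \left(-8 + j\right) \left(11 + j\right)$ ($T{\left(j \right)} = \left(11 + j\right) \left(-8 + j\right) = \left(-8 + j\right) \left(11 + j\right)$)
$r{\left(q,m \right)} = \left(-115 + m\right) \left(m + q\right)$ ($r{\left(q,m \right)} = \left(q + m\right) \left(m - 115\right) = \left(m + q\right) \left(-115 + m\right) = \left(-115 + m\right) \left(m + q\right)$)
$\left(\left(-11150 - 5058\right) + R\right) + r{\left(T{\left(g{\left(1,-4 \right)} \right)},-41 \right)} = \left(\left(-11150 - 5058\right) + 5753\right) - \left(-4715 - 1681 + 156 \left(-88 + \left(-4\right)^{2} + 3 \left(-4\right)\right)\right) = \left(-16208 + 5753\right) + \left(1681 + 4715 - 115 \left(-88 + 16 - 12\right) - 41 \left(-88 + 16 - 12\right)\right) = -10455 + \left(1681 + 4715 - -9660 - -3444\right) = -10455 + \left(1681 + 4715 + 9660 + 3444\right) = -10455 + 19500 = 9045$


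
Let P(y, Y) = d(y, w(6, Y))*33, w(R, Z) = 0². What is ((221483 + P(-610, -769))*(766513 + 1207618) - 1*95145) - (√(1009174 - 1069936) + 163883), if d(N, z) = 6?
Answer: 437627075183 - I*√60762 ≈ 4.3763e+11 - 246.5*I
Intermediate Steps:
w(R, Z) = 0
P(y, Y) = 198 (P(y, Y) = 6*33 = 198)
((221483 + P(-610, -769))*(766513 + 1207618) - 1*95145) - (√(1009174 - 1069936) + 163883) = ((221483 + 198)*(766513 + 1207618) - 1*95145) - (√(1009174 - 1069936) + 163883) = (221681*1974131 - 95145) - (√(-60762) + 163883) = (437627334211 - 95145) - (I*√60762 + 163883) = 437627239066 - (163883 + I*√60762) = 437627239066 + (-163883 - I*√60762) = 437627075183 - I*√60762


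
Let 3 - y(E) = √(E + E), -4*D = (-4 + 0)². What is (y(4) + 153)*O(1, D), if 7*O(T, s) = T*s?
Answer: -624/7 + 8*√2/7 ≈ -87.527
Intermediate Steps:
D = -4 (D = -(-4 + 0)²/4 = -¼*(-4)² = -¼*16 = -4)
O(T, s) = T*s/7 (O(T, s) = (T*s)/7 = T*s/7)
y(E) = 3 - √2*√E (y(E) = 3 - √(E + E) = 3 - √(2*E) = 3 - √2*√E)
(y(4) + 153)*O(1, D) = ((3 - √2*√4) + 153)*((⅐)*1*(-4)) = ((3 - 1*√2*2) + 153)*(-4/7) = ((3 - 2*√2) + 153)*(-4/7) = (156 - 2*√2)*(-4/7) = -624/7 + 8*√2/7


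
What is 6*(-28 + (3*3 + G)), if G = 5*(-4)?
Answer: -234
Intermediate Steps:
G = -20
6*(-28 + (3*3 + G)) = 6*(-28 + (3*3 - 20)) = 6*(-28 + (9 - 20)) = 6*(-28 - 11) = 6*(-39) = -234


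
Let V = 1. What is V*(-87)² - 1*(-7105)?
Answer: 14674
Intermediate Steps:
V*(-87)² - 1*(-7105) = 1*(-87)² - 1*(-7105) = 1*7569 + 7105 = 7569 + 7105 = 14674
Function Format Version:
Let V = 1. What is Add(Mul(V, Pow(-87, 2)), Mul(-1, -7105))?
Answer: 14674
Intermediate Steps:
Add(Mul(V, Pow(-87, 2)), Mul(-1, -7105)) = Add(Mul(1, Pow(-87, 2)), Mul(-1, -7105)) = Add(Mul(1, 7569), 7105) = Add(7569, 7105) = 14674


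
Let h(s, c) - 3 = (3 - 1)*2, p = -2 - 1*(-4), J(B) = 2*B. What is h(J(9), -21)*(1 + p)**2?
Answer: 63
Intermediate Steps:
p = 2 (p = -2 + 4 = 2)
h(s, c) = 7 (h(s, c) = 3 + (3 - 1)*2 = 3 + 2*2 = 3 + 4 = 7)
h(J(9), -21)*(1 + p)**2 = 7*(1 + 2)**2 = 7*3**2 = 7*9 = 63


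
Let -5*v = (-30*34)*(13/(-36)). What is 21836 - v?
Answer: 65729/3 ≈ 21910.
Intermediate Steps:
v = -221/3 (v = -(-30*34)*13/(-36)/5 = -(-204)*13*(-1/36) = -(-204)*(-13)/36 = -⅕*1105/3 = -221/3 ≈ -73.667)
21836 - v = 21836 - 1*(-221/3) = 21836 + 221/3 = 65729/3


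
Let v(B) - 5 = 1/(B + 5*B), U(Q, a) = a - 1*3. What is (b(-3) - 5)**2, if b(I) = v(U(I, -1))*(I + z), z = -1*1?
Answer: 22201/36 ≈ 616.69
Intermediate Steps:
U(Q, a) = -3 + a (U(Q, a) = a - 3 = -3 + a)
v(B) = 5 + 1/(6*B) (v(B) = 5 + 1/(B + 5*B) = 5 + 1/(6*B))
z = -1
b(I) = -119/24 + 119*I/24 (b(I) = (5 + 1/(6*(-3 - 1)))*(I - 1) = (5 + (1/6)/(-4))*(-1 + I) = (5 + (1/6)*(-1/4))*(-1 + I) = (5 - 1/24)*(-1 + I) = 119*(-1 + I)/24 = -119/24 + 119*I/24)
(b(-3) - 5)**2 = ((-119/24 + (119/24)*(-3)) - 5)**2 = ((-119/24 - 119/8) - 5)**2 = (-119/6 - 5)**2 = (-149/6)**2 = 22201/36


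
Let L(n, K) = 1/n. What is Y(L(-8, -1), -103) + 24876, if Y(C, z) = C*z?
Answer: 199111/8 ≈ 24889.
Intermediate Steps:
Y(L(-8, -1), -103) + 24876 = -103/(-8) + 24876 = -⅛*(-103) + 24876 = 103/8 + 24876 = 199111/8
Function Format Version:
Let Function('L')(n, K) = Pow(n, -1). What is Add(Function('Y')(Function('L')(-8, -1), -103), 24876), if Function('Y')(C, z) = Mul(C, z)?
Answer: Rational(199111, 8) ≈ 24889.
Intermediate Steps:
Add(Function('Y')(Function('L')(-8, -1), -103), 24876) = Add(Mul(Pow(-8, -1), -103), 24876) = Add(Mul(Rational(-1, 8), -103), 24876) = Add(Rational(103, 8), 24876) = Rational(199111, 8)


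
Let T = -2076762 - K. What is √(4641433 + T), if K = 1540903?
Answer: 6*√28438 ≈ 1011.8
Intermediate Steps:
T = -3617665 (T = -2076762 - 1*1540903 = -2076762 - 1540903 = -3617665)
√(4641433 + T) = √(4641433 - 3617665) = √1023768 = 6*√28438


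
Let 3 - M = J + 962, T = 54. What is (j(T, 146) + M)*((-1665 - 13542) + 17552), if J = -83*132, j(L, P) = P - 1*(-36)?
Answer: 23869755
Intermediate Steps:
j(L, P) = 36 + P (j(L, P) = P + 36 = 36 + P)
J = -10956
M = 9997 (M = 3 - (-10956 + 962) = 3 - 1*(-9994) = 3 + 9994 = 9997)
(j(T, 146) + M)*((-1665 - 13542) + 17552) = ((36 + 146) + 9997)*((-1665 - 13542) + 17552) = (182 + 9997)*(-15207 + 17552) = 10179*2345 = 23869755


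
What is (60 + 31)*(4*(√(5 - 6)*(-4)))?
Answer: -1456*I ≈ -1456.0*I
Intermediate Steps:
(60 + 31)*(4*(√(5 - 6)*(-4))) = 91*(4*(√(-1)*(-4))) = 91*(4*(I*(-4))) = 91*(4*(-4*I)) = 91*(-16*I) = -1456*I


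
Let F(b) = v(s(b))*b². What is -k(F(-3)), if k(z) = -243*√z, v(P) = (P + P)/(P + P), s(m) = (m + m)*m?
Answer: 729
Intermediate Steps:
s(m) = 2*m² (s(m) = (2*m)*m = 2*m²)
v(P) = 1 (v(P) = (2*P)/((2*P)) = (2*P)*(1/(2*P)) = 1)
F(b) = b² (F(b) = 1*b² = b²)
-k(F(-3)) = -(-243)*√((-3)²) = -(-243)*√9 = -(-243)*3 = -1*(-729) = 729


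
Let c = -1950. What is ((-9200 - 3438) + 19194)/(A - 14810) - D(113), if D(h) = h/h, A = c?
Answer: -5829/4190 ≈ -1.3912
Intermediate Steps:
A = -1950
D(h) = 1
((-9200 - 3438) + 19194)/(A - 14810) - D(113) = ((-9200 - 3438) + 19194)/(-1950 - 14810) - 1*1 = (-12638 + 19194)/(-16760) - 1 = 6556*(-1/16760) - 1 = -1639/4190 - 1 = -5829/4190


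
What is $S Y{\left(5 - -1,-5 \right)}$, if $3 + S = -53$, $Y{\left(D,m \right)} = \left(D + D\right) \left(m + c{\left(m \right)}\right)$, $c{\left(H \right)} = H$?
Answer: $6720$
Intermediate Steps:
$Y{\left(D,m \right)} = 4 D m$ ($Y{\left(D,m \right)} = \left(D + D\right) \left(m + m\right) = 2 D 2 m = 4 D m$)
$S = -56$ ($S = -3 - 53 = -56$)
$S Y{\left(5 - -1,-5 \right)} = - 56 \cdot 4 \left(5 - -1\right) \left(-5\right) = - 56 \cdot 4 \left(5 + 1\right) \left(-5\right) = - 56 \cdot 4 \cdot 6 \left(-5\right) = \left(-56\right) \left(-120\right) = 6720$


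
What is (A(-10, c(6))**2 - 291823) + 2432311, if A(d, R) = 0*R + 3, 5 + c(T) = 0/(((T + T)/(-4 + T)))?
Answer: 2140497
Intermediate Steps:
c(T) = -5 (c(T) = -5 + 0/(((T + T)/(-4 + T))) = -5 + 0/(((2*T)/(-4 + T))) = -5 + 0/((2*T/(-4 + T))) = -5 + 0*((-4 + T)/(2*T)) = -5 + 0 = -5)
A(d, R) = 3 (A(d, R) = 0 + 3 = 3)
(A(-10, c(6))**2 - 291823) + 2432311 = (3**2 - 291823) + 2432311 = (9 - 291823) + 2432311 = -291814 + 2432311 = 2140497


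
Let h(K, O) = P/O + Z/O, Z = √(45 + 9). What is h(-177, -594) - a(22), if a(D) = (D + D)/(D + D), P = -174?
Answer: -70/99 - √6/198 ≈ -0.71944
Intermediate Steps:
Z = 3*√6 (Z = √54 = 3*√6 ≈ 7.3485)
h(K, O) = -174/O + 3*√6/O (h(K, O) = -174/O + (3*√6)/O = -174/O + 3*√6/O)
a(D) = 1 (a(D) = (2*D)/((2*D)) = (2*D)*(1/(2*D)) = 1)
h(-177, -594) - a(22) = 3*(-58 + √6)/(-594) - 1*1 = 3*(-1/594)*(-58 + √6) - 1 = (29/99 - √6/198) - 1 = -70/99 - √6/198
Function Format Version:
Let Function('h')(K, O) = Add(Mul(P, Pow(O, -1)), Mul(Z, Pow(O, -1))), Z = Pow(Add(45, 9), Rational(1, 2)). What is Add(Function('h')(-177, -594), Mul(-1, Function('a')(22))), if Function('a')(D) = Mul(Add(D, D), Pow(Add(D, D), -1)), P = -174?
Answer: Add(Rational(-70, 99), Mul(Rational(-1, 198), Pow(6, Rational(1, 2)))) ≈ -0.71944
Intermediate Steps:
Z = Mul(3, Pow(6, Rational(1, 2))) (Z = Pow(54, Rational(1, 2)) = Mul(3, Pow(6, Rational(1, 2))) ≈ 7.3485)
Function('h')(K, O) = Add(Mul(-174, Pow(O, -1)), Mul(3, Pow(6, Rational(1, 2)), Pow(O, -1))) (Function('h')(K, O) = Add(Mul(-174, Pow(O, -1)), Mul(Mul(3, Pow(6, Rational(1, 2))), Pow(O, -1))) = Add(Mul(-174, Pow(O, -1)), Mul(3, Pow(6, Rational(1, 2)), Pow(O, -1))))
Function('a')(D) = 1 (Function('a')(D) = Mul(Mul(2, D), Pow(Mul(2, D), -1)) = Mul(Mul(2, D), Mul(Rational(1, 2), Pow(D, -1))) = 1)
Add(Function('h')(-177, -594), Mul(-1, Function('a')(22))) = Add(Mul(3, Pow(-594, -1), Add(-58, Pow(6, Rational(1, 2)))), Mul(-1, 1)) = Add(Mul(3, Rational(-1, 594), Add(-58, Pow(6, Rational(1, 2)))), -1) = Add(Add(Rational(29, 99), Mul(Rational(-1, 198), Pow(6, Rational(1, 2)))), -1) = Add(Rational(-70, 99), Mul(Rational(-1, 198), Pow(6, Rational(1, 2))))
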